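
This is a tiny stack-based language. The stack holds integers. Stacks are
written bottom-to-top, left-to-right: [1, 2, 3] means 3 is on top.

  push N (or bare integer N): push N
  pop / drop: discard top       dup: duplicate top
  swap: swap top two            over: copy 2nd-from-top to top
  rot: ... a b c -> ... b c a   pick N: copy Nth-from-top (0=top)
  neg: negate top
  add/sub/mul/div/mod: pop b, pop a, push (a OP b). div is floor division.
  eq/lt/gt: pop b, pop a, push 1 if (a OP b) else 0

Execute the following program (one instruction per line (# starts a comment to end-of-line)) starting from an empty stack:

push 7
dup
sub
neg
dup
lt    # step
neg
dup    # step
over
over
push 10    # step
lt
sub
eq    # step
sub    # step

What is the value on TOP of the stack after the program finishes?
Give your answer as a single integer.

Answer: 0

Derivation:
After 'push 7': [7]
After 'dup': [7, 7]
After 'sub': [0]
After 'neg': [0]
After 'dup': [0, 0]
After 'lt': [0]
After 'neg': [0]
After 'dup': [0, 0]
After 'over': [0, 0, 0]
After 'over': [0, 0, 0, 0]
After 'push 10': [0, 0, 0, 0, 10]
After 'lt': [0, 0, 0, 1]
After 'sub': [0, 0, -1]
After 'eq': [0, 0]
After 'sub': [0]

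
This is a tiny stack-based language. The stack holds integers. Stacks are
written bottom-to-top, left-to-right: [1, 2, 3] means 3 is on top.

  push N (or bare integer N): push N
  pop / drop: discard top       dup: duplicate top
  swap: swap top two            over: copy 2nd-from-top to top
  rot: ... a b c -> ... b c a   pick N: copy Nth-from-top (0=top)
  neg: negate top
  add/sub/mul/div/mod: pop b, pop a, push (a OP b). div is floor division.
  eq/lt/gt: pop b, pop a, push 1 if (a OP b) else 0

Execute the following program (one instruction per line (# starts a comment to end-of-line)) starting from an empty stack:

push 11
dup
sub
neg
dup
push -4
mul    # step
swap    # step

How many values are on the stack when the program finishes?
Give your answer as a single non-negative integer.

Answer: 2

Derivation:
After 'push 11': stack = [11] (depth 1)
After 'dup': stack = [11, 11] (depth 2)
After 'sub': stack = [0] (depth 1)
After 'neg': stack = [0] (depth 1)
After 'dup': stack = [0, 0] (depth 2)
After 'push -4': stack = [0, 0, -4] (depth 3)
After 'mul': stack = [0, 0] (depth 2)
After 'swap': stack = [0, 0] (depth 2)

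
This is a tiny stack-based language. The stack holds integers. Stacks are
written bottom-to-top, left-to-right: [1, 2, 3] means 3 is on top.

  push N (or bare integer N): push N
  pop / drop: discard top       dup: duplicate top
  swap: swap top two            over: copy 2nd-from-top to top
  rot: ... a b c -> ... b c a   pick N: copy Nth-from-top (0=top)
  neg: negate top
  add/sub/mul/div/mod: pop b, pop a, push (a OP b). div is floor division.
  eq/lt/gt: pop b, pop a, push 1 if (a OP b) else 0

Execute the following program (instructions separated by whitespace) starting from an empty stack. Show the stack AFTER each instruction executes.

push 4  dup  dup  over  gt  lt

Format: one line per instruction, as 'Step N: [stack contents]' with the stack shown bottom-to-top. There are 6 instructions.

Step 1: [4]
Step 2: [4, 4]
Step 3: [4, 4, 4]
Step 4: [4, 4, 4, 4]
Step 5: [4, 4, 0]
Step 6: [4, 0]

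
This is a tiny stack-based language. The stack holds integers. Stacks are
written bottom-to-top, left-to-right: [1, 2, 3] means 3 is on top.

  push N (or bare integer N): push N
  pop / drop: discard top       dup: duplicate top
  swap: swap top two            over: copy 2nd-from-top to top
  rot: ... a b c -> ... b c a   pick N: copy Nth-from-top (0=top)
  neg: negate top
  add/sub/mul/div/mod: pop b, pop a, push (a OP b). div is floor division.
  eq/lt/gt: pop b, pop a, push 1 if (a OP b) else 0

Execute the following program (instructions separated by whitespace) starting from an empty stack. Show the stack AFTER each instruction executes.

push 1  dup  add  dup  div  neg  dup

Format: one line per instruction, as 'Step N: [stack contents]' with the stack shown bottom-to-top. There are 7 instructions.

Step 1: [1]
Step 2: [1, 1]
Step 3: [2]
Step 4: [2, 2]
Step 5: [1]
Step 6: [-1]
Step 7: [-1, -1]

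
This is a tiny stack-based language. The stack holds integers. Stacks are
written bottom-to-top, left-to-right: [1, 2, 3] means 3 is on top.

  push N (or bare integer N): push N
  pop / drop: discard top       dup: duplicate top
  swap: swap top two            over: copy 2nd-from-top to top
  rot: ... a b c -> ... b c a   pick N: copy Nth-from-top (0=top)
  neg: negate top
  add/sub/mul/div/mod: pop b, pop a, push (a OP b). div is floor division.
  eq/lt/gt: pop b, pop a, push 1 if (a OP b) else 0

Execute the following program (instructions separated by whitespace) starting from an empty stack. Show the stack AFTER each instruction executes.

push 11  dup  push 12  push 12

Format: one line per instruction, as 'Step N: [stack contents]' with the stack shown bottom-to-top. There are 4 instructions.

Step 1: [11]
Step 2: [11, 11]
Step 3: [11, 11, 12]
Step 4: [11, 11, 12, 12]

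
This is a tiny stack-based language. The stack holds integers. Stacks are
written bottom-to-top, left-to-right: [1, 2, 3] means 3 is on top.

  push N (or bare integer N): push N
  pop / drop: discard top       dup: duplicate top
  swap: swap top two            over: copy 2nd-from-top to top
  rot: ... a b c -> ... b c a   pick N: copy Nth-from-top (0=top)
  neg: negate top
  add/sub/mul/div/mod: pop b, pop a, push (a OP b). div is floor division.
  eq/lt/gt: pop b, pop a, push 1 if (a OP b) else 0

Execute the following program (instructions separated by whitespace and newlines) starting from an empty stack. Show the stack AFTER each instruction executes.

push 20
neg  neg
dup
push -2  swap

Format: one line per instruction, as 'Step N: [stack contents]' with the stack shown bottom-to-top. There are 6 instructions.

Step 1: [20]
Step 2: [-20]
Step 3: [20]
Step 4: [20, 20]
Step 5: [20, 20, -2]
Step 6: [20, -2, 20]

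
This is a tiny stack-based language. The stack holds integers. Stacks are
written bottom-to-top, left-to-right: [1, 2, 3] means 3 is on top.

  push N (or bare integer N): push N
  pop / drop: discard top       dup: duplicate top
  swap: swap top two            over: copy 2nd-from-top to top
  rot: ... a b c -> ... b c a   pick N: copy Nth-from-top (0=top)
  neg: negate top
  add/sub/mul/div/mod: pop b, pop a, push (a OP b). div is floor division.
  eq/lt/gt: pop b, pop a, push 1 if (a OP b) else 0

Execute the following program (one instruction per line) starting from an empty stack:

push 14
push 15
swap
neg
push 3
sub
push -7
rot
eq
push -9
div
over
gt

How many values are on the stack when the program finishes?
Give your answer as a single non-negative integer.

After 'push 14': stack = [14] (depth 1)
After 'push 15': stack = [14, 15] (depth 2)
After 'swap': stack = [15, 14] (depth 2)
After 'neg': stack = [15, -14] (depth 2)
After 'push 3': stack = [15, -14, 3] (depth 3)
After 'sub': stack = [15, -17] (depth 2)
After 'push -7': stack = [15, -17, -7] (depth 3)
After 'rot': stack = [-17, -7, 15] (depth 3)
After 'eq': stack = [-17, 0] (depth 2)
After 'push -9': stack = [-17, 0, -9] (depth 3)
After 'div': stack = [-17, 0] (depth 2)
After 'over': stack = [-17, 0, -17] (depth 3)
After 'gt': stack = [-17, 1] (depth 2)

Answer: 2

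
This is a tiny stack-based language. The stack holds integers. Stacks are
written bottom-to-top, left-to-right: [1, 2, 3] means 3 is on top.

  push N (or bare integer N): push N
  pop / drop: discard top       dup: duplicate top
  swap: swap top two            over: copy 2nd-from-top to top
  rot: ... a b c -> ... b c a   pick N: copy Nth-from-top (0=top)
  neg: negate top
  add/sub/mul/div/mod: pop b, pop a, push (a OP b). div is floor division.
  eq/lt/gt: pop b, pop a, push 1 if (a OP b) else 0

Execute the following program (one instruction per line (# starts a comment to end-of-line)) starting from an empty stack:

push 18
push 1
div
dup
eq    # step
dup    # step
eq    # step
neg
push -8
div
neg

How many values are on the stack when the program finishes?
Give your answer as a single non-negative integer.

Answer: 1

Derivation:
After 'push 18': stack = [18] (depth 1)
After 'push 1': stack = [18, 1] (depth 2)
After 'div': stack = [18] (depth 1)
After 'dup': stack = [18, 18] (depth 2)
After 'eq': stack = [1] (depth 1)
After 'dup': stack = [1, 1] (depth 2)
After 'eq': stack = [1] (depth 1)
After 'neg': stack = [-1] (depth 1)
After 'push -8': stack = [-1, -8] (depth 2)
After 'div': stack = [0] (depth 1)
After 'neg': stack = [0] (depth 1)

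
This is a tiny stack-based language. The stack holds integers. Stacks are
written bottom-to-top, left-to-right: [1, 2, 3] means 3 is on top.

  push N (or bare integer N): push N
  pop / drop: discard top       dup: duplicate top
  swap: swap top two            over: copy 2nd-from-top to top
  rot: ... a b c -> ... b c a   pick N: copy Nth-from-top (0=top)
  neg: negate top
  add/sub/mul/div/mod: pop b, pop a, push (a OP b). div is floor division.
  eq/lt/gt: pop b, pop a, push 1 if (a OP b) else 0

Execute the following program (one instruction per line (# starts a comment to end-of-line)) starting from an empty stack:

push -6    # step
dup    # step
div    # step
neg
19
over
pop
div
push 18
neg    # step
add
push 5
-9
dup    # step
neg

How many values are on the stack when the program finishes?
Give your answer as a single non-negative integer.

After 'push -6': stack = [-6] (depth 1)
After 'dup': stack = [-6, -6] (depth 2)
After 'div': stack = [1] (depth 1)
After 'neg': stack = [-1] (depth 1)
After 'push 19': stack = [-1, 19] (depth 2)
After 'over': stack = [-1, 19, -1] (depth 3)
After 'pop': stack = [-1, 19] (depth 2)
After 'div': stack = [-1] (depth 1)
After 'push 18': stack = [-1, 18] (depth 2)
After 'neg': stack = [-1, -18] (depth 2)
After 'add': stack = [-19] (depth 1)
After 'push 5': stack = [-19, 5] (depth 2)
After 'push -9': stack = [-19, 5, -9] (depth 3)
After 'dup': stack = [-19, 5, -9, -9] (depth 4)
After 'neg': stack = [-19, 5, -9, 9] (depth 4)

Answer: 4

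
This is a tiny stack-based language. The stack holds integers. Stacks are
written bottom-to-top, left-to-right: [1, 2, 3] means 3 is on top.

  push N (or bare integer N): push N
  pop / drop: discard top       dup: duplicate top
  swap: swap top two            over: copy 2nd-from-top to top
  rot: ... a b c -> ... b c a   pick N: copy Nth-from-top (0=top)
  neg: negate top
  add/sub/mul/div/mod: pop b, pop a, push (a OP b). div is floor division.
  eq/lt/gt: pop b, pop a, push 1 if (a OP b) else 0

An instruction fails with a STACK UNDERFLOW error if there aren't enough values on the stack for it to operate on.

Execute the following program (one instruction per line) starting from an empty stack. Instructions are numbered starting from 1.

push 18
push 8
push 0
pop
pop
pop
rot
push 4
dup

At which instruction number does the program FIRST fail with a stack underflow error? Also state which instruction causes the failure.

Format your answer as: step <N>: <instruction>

Step 1 ('push 18'): stack = [18], depth = 1
Step 2 ('push 8'): stack = [18, 8], depth = 2
Step 3 ('push 0'): stack = [18, 8, 0], depth = 3
Step 4 ('pop'): stack = [18, 8], depth = 2
Step 5 ('pop'): stack = [18], depth = 1
Step 6 ('pop'): stack = [], depth = 0
Step 7 ('rot'): needs 3 value(s) but depth is 0 — STACK UNDERFLOW

Answer: step 7: rot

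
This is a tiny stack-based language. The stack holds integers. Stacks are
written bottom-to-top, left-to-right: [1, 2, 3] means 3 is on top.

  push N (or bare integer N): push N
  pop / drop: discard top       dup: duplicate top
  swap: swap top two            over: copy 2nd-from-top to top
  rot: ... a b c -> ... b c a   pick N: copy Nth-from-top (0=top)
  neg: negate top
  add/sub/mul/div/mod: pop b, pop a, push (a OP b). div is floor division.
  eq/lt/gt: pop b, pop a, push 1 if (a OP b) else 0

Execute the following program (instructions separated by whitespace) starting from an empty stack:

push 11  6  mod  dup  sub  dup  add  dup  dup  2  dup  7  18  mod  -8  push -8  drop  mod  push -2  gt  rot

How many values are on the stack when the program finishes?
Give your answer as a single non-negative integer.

After 'push 11': stack = [11] (depth 1)
After 'push 6': stack = [11, 6] (depth 2)
After 'mod': stack = [5] (depth 1)
After 'dup': stack = [5, 5] (depth 2)
After 'sub': stack = [0] (depth 1)
After 'dup': stack = [0, 0] (depth 2)
After 'add': stack = [0] (depth 1)
After 'dup': stack = [0, 0] (depth 2)
After 'dup': stack = [0, 0, 0] (depth 3)
After 'push 2': stack = [0, 0, 0, 2] (depth 4)
  ...
After 'push 7': stack = [0, 0, 0, 2, 2, 7] (depth 6)
After 'push 18': stack = [0, 0, 0, 2, 2, 7, 18] (depth 7)
After 'mod': stack = [0, 0, 0, 2, 2, 7] (depth 6)
After 'push -8': stack = [0, 0, 0, 2, 2, 7, -8] (depth 7)
After 'push -8': stack = [0, 0, 0, 2, 2, 7, -8, -8] (depth 8)
After 'drop': stack = [0, 0, 0, 2, 2, 7, -8] (depth 7)
After 'mod': stack = [0, 0, 0, 2, 2, -1] (depth 6)
After 'push -2': stack = [0, 0, 0, 2, 2, -1, -2] (depth 7)
After 'gt': stack = [0, 0, 0, 2, 2, 1] (depth 6)
After 'rot': stack = [0, 0, 0, 2, 1, 2] (depth 6)

Answer: 6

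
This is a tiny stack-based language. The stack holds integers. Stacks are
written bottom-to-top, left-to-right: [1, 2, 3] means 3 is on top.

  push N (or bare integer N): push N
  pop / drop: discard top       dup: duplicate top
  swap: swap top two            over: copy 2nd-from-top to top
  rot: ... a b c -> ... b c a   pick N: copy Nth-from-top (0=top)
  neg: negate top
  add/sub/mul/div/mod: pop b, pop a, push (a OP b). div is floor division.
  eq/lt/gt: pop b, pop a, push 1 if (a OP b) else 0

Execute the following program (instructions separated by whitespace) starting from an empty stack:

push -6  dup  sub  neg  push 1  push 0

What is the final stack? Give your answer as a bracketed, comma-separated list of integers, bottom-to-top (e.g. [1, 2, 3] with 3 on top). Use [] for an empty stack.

After 'push -6': [-6]
After 'dup': [-6, -6]
After 'sub': [0]
After 'neg': [0]
After 'push 1': [0, 1]
After 'push 0': [0, 1, 0]

Answer: [0, 1, 0]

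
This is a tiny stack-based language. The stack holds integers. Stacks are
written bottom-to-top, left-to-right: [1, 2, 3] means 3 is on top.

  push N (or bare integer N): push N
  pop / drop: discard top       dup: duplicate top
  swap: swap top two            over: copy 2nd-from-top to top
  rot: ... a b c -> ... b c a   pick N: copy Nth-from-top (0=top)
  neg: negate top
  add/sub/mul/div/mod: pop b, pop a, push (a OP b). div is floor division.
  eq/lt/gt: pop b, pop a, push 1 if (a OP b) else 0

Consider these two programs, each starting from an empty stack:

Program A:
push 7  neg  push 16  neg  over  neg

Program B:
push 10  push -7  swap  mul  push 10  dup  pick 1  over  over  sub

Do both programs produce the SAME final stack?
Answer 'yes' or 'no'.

Program A trace:
  After 'push 7': [7]
  After 'neg': [-7]
  After 'push 16': [-7, 16]
  After 'neg': [-7, -16]
  After 'over': [-7, -16, -7]
  After 'neg': [-7, -16, 7]
Program A final stack: [-7, -16, 7]

Program B trace:
  After 'push 10': [10]
  After 'push -7': [10, -7]
  After 'swap': [-7, 10]
  After 'mul': [-70]
  After 'push 10': [-70, 10]
  After 'dup': [-70, 10, 10]
  After 'pick 1': [-70, 10, 10, 10]
  After 'over': [-70, 10, 10, 10, 10]
  After 'over': [-70, 10, 10, 10, 10, 10]
  After 'sub': [-70, 10, 10, 10, 0]
Program B final stack: [-70, 10, 10, 10, 0]
Same: no

Answer: no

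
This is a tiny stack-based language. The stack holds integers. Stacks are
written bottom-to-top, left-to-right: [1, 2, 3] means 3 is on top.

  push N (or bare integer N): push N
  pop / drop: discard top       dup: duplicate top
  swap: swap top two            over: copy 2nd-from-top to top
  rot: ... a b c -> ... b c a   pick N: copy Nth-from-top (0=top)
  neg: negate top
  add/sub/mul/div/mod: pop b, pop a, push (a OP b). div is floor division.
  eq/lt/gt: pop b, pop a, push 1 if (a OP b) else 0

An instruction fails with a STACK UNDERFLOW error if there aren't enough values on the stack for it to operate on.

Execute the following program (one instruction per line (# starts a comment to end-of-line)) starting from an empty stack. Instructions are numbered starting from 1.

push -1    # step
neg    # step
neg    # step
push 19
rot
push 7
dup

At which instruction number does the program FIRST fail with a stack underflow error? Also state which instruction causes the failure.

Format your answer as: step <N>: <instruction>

Step 1 ('push -1'): stack = [-1], depth = 1
Step 2 ('neg'): stack = [1], depth = 1
Step 3 ('neg'): stack = [-1], depth = 1
Step 4 ('push 19'): stack = [-1, 19], depth = 2
Step 5 ('rot'): needs 3 value(s) but depth is 2 — STACK UNDERFLOW

Answer: step 5: rot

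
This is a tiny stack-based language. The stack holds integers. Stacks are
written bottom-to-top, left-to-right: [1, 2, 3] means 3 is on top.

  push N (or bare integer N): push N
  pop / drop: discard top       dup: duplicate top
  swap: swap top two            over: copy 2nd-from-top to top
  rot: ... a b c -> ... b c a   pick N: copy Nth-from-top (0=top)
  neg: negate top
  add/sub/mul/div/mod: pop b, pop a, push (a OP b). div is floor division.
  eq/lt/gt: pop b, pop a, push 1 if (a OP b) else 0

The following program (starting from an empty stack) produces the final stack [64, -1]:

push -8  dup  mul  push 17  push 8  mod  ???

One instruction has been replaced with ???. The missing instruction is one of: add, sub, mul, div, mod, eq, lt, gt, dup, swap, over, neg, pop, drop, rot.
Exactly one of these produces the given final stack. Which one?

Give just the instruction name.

Stack before ???: [64, 1]
Stack after ???:  [64, -1]
The instruction that transforms [64, 1] -> [64, -1] is: neg

Answer: neg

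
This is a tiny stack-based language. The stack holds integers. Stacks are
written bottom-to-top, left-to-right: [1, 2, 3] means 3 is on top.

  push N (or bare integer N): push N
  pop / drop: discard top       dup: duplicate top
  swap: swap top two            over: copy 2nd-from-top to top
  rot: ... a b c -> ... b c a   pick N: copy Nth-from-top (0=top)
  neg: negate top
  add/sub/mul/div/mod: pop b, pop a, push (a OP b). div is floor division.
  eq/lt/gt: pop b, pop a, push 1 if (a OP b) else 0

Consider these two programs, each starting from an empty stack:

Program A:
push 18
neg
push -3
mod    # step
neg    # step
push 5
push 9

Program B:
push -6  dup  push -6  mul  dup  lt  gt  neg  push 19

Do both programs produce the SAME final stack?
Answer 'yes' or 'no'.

Answer: no

Derivation:
Program A trace:
  After 'push 18': [18]
  After 'neg': [-18]
  After 'push -3': [-18, -3]
  After 'mod': [0]
  After 'neg': [0]
  After 'push 5': [0, 5]
  After 'push 9': [0, 5, 9]
Program A final stack: [0, 5, 9]

Program B trace:
  After 'push -6': [-6]
  After 'dup': [-6, -6]
  After 'push -6': [-6, -6, -6]
  After 'mul': [-6, 36]
  After 'dup': [-6, 36, 36]
  After 'lt': [-6, 0]
  After 'gt': [0]
  After 'neg': [0]
  After 'push 19': [0, 19]
Program B final stack: [0, 19]
Same: no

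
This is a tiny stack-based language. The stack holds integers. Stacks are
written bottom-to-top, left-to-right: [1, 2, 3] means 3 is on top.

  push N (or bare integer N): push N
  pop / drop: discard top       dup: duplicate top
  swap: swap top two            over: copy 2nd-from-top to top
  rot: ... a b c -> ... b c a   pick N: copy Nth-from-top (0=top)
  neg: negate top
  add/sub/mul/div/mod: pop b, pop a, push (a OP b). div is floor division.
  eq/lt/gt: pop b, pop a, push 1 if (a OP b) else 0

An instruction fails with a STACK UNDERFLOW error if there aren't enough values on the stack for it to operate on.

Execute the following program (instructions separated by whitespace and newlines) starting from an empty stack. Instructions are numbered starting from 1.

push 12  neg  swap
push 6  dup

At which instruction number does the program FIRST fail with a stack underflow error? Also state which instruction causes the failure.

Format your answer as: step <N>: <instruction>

Answer: step 3: swap

Derivation:
Step 1 ('push 12'): stack = [12], depth = 1
Step 2 ('neg'): stack = [-12], depth = 1
Step 3 ('swap'): needs 2 value(s) but depth is 1 — STACK UNDERFLOW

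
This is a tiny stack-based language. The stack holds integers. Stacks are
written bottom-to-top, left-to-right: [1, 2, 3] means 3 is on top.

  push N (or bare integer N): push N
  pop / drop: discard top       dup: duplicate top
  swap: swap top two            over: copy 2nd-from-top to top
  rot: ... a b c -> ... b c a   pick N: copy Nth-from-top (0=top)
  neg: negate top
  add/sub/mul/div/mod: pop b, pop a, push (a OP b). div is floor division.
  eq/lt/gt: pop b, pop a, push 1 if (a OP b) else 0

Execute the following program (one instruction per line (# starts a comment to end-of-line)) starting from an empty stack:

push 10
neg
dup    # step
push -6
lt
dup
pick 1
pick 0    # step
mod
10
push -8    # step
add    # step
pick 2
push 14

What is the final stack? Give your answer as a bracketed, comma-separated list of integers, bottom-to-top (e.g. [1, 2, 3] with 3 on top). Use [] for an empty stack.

Answer: [-10, 1, 1, 0, 2, 1, 14]

Derivation:
After 'push 10': [10]
After 'neg': [-10]
After 'dup': [-10, -10]
After 'push -6': [-10, -10, -6]
After 'lt': [-10, 1]
After 'dup': [-10, 1, 1]
After 'pick 1': [-10, 1, 1, 1]
After 'pick 0': [-10, 1, 1, 1, 1]
After 'mod': [-10, 1, 1, 0]
After 'push 10': [-10, 1, 1, 0, 10]
After 'push -8': [-10, 1, 1, 0, 10, -8]
After 'add': [-10, 1, 1, 0, 2]
After 'pick 2': [-10, 1, 1, 0, 2, 1]
After 'push 14': [-10, 1, 1, 0, 2, 1, 14]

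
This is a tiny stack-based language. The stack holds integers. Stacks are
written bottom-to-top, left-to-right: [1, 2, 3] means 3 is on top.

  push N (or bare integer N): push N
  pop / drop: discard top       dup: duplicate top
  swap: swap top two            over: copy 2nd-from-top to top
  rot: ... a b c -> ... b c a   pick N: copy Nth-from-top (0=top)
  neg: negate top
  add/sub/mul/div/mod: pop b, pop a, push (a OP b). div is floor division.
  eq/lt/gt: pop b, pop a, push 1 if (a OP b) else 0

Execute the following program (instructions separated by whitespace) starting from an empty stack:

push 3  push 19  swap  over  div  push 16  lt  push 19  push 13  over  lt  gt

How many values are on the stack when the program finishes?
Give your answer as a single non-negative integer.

Answer: 3

Derivation:
After 'push 3': stack = [3] (depth 1)
After 'push 19': stack = [3, 19] (depth 2)
After 'swap': stack = [19, 3] (depth 2)
After 'over': stack = [19, 3, 19] (depth 3)
After 'div': stack = [19, 0] (depth 2)
After 'push 16': stack = [19, 0, 16] (depth 3)
After 'lt': stack = [19, 1] (depth 2)
After 'push 19': stack = [19, 1, 19] (depth 3)
After 'push 13': stack = [19, 1, 19, 13] (depth 4)
After 'over': stack = [19, 1, 19, 13, 19] (depth 5)
After 'lt': stack = [19, 1, 19, 1] (depth 4)
After 'gt': stack = [19, 1, 1] (depth 3)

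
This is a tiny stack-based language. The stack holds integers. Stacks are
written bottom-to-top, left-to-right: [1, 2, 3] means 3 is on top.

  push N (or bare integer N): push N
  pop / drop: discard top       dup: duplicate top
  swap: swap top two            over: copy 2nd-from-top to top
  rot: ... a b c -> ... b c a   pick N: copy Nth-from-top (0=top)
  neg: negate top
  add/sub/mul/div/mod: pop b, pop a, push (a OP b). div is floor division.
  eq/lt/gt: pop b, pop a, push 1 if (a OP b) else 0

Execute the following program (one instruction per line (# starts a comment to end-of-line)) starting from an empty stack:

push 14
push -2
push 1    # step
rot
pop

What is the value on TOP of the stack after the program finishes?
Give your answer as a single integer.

After 'push 14': [14]
After 'push -2': [14, -2]
After 'push 1': [14, -2, 1]
After 'rot': [-2, 1, 14]
After 'pop': [-2, 1]

Answer: 1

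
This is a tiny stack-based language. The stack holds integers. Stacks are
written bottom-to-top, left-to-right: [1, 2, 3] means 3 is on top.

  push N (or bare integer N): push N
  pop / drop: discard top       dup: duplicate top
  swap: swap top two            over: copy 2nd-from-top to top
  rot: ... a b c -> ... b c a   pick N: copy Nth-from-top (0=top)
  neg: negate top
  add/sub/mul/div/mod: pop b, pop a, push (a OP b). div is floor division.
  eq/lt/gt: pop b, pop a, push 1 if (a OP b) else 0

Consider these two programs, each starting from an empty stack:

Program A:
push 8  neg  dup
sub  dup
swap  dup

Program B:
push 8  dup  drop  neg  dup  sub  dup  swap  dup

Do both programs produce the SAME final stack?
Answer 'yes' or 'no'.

Answer: yes

Derivation:
Program A trace:
  After 'push 8': [8]
  After 'neg': [-8]
  After 'dup': [-8, -8]
  After 'sub': [0]
  After 'dup': [0, 0]
  After 'swap': [0, 0]
  After 'dup': [0, 0, 0]
Program A final stack: [0, 0, 0]

Program B trace:
  After 'push 8': [8]
  After 'dup': [8, 8]
  After 'drop': [8]
  After 'neg': [-8]
  After 'dup': [-8, -8]
  After 'sub': [0]
  After 'dup': [0, 0]
  After 'swap': [0, 0]
  After 'dup': [0, 0, 0]
Program B final stack: [0, 0, 0]
Same: yes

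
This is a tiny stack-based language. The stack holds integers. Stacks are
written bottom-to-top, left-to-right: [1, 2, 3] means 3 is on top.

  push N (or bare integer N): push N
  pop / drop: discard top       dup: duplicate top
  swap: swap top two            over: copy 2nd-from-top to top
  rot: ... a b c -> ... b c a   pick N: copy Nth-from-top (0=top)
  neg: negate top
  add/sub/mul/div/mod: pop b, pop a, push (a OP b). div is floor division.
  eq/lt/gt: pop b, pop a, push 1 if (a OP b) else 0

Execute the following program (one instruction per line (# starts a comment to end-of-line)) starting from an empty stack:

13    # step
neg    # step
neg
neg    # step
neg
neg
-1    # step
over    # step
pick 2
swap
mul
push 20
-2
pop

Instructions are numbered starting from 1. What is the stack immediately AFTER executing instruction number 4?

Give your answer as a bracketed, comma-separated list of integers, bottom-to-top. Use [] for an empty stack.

Step 1 ('13'): [13]
Step 2 ('neg'): [-13]
Step 3 ('neg'): [13]
Step 4 ('neg'): [-13]

Answer: [-13]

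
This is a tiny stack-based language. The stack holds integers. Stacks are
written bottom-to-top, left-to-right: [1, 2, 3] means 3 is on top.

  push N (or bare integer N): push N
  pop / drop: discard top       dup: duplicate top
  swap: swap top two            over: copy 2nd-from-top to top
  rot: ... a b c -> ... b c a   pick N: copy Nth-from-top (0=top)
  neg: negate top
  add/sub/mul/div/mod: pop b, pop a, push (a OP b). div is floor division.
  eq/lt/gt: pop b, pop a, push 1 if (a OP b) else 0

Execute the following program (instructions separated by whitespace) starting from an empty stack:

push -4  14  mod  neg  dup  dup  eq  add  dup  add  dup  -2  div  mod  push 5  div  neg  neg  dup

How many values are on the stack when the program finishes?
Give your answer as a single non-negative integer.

Answer: 2

Derivation:
After 'push -4': stack = [-4] (depth 1)
After 'push 14': stack = [-4, 14] (depth 2)
After 'mod': stack = [10] (depth 1)
After 'neg': stack = [-10] (depth 1)
After 'dup': stack = [-10, -10] (depth 2)
After 'dup': stack = [-10, -10, -10] (depth 3)
After 'eq': stack = [-10, 1] (depth 2)
After 'add': stack = [-9] (depth 1)
After 'dup': stack = [-9, -9] (depth 2)
After 'add': stack = [-18] (depth 1)
After 'dup': stack = [-18, -18] (depth 2)
After 'push -2': stack = [-18, -18, -2] (depth 3)
After 'div': stack = [-18, 9] (depth 2)
After 'mod': stack = [0] (depth 1)
After 'push 5': stack = [0, 5] (depth 2)
After 'div': stack = [0] (depth 1)
After 'neg': stack = [0] (depth 1)
After 'neg': stack = [0] (depth 1)
After 'dup': stack = [0, 0] (depth 2)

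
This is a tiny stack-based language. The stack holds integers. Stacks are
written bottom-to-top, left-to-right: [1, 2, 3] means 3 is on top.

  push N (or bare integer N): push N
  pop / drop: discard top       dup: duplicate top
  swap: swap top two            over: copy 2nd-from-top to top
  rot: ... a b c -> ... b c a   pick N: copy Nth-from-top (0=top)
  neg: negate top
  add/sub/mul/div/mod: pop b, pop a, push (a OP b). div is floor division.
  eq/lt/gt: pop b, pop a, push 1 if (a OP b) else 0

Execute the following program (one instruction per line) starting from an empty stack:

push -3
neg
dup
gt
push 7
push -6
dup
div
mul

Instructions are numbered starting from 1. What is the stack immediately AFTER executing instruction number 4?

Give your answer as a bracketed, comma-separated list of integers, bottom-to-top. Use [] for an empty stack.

Answer: [0]

Derivation:
Step 1 ('push -3'): [-3]
Step 2 ('neg'): [3]
Step 3 ('dup'): [3, 3]
Step 4 ('gt'): [0]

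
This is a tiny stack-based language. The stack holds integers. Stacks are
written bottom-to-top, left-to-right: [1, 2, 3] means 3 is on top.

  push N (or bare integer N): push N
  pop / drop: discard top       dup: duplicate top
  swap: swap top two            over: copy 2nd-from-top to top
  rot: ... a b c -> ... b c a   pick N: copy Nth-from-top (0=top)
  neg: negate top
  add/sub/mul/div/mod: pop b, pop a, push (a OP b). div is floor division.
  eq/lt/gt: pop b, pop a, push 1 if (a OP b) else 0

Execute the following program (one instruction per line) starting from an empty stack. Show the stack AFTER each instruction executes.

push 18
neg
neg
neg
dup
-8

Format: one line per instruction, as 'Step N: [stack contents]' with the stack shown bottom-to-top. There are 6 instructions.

Step 1: [18]
Step 2: [-18]
Step 3: [18]
Step 4: [-18]
Step 5: [-18, -18]
Step 6: [-18, -18, -8]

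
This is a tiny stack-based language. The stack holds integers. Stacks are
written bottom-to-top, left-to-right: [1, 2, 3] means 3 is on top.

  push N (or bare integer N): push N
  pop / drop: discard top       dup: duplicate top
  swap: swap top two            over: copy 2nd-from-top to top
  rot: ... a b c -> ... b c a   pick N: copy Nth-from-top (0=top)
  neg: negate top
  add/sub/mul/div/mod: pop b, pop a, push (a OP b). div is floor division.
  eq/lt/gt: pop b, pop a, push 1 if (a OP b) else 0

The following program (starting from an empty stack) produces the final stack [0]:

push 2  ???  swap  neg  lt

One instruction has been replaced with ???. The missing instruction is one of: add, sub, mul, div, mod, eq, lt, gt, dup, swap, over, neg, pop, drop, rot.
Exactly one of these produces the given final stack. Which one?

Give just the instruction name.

Stack before ???: [2]
Stack after ???:  [2, 2]
The instruction that transforms [2] -> [2, 2] is: dup

Answer: dup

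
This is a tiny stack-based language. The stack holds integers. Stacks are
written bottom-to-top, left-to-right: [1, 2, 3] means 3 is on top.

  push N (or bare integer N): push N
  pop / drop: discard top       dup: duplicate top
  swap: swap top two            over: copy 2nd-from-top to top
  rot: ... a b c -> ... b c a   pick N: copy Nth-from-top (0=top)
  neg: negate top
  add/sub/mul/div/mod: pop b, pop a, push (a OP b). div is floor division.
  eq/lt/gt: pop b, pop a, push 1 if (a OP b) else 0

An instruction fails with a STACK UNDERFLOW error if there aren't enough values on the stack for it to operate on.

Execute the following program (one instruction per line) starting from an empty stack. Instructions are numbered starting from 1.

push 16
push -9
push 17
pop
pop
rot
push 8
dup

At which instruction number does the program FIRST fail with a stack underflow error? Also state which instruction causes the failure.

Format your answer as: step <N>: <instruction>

Step 1 ('push 16'): stack = [16], depth = 1
Step 2 ('push -9'): stack = [16, -9], depth = 2
Step 3 ('push 17'): stack = [16, -9, 17], depth = 3
Step 4 ('pop'): stack = [16, -9], depth = 2
Step 5 ('pop'): stack = [16], depth = 1
Step 6 ('rot'): needs 3 value(s) but depth is 1 — STACK UNDERFLOW

Answer: step 6: rot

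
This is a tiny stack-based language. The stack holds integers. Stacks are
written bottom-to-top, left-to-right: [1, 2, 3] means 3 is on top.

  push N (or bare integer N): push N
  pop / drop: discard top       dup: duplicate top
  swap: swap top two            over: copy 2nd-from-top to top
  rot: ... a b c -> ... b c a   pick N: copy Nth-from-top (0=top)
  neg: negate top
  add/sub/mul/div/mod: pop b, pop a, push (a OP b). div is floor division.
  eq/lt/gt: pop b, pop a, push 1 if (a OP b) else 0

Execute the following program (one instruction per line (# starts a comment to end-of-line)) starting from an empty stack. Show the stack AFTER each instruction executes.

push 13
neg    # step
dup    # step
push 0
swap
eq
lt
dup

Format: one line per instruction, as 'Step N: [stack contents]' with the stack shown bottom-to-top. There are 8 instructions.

Step 1: [13]
Step 2: [-13]
Step 3: [-13, -13]
Step 4: [-13, -13, 0]
Step 5: [-13, 0, -13]
Step 6: [-13, 0]
Step 7: [1]
Step 8: [1, 1]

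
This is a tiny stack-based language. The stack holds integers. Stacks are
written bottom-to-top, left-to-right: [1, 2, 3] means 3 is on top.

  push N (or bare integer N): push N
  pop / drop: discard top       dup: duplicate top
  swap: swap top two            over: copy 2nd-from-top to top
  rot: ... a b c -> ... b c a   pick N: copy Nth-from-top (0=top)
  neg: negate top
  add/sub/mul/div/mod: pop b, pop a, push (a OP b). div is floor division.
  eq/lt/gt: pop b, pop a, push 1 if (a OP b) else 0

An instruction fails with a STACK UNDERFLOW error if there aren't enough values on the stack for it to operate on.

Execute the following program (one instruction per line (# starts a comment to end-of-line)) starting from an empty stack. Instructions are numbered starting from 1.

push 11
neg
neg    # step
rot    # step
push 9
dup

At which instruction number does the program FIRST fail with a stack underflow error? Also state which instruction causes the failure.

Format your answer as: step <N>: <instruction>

Answer: step 4: rot

Derivation:
Step 1 ('push 11'): stack = [11], depth = 1
Step 2 ('neg'): stack = [-11], depth = 1
Step 3 ('neg'): stack = [11], depth = 1
Step 4 ('rot'): needs 3 value(s) but depth is 1 — STACK UNDERFLOW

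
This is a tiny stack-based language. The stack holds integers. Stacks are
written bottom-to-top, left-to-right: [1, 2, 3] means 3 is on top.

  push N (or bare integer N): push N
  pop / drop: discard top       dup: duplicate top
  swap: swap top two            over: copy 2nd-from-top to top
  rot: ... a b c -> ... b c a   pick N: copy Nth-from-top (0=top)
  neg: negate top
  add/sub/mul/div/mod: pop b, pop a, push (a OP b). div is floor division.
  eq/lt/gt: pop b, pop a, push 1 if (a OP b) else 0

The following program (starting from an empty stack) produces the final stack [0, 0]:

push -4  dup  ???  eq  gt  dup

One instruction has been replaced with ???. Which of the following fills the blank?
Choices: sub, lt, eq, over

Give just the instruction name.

Stack before ???: [-4, -4]
Stack after ???:  [-4, -4, -4]
Checking each choice:
  sub: stack underflow (need 2, have 1)
  lt: stack underflow (need 2, have 1)
  eq: stack underflow (need 2, have 1)
  over: MATCH


Answer: over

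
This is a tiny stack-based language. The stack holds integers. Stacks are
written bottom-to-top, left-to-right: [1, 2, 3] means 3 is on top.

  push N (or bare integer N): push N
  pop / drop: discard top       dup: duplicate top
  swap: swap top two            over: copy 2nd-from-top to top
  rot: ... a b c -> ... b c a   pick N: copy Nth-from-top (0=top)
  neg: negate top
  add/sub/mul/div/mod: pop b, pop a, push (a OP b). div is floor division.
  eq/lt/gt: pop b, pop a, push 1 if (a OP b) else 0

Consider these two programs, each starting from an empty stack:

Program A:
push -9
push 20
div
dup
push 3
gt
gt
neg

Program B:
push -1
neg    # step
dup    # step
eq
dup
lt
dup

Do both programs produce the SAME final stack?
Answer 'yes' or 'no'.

Program A trace:
  After 'push -9': [-9]
  After 'push 20': [-9, 20]
  After 'div': [-1]
  After 'dup': [-1, -1]
  After 'push 3': [-1, -1, 3]
  After 'gt': [-1, 0]
  After 'gt': [0]
  After 'neg': [0]
Program A final stack: [0]

Program B trace:
  After 'push -1': [-1]
  After 'neg': [1]
  After 'dup': [1, 1]
  After 'eq': [1]
  After 'dup': [1, 1]
  After 'lt': [0]
  After 'dup': [0, 0]
Program B final stack: [0, 0]
Same: no

Answer: no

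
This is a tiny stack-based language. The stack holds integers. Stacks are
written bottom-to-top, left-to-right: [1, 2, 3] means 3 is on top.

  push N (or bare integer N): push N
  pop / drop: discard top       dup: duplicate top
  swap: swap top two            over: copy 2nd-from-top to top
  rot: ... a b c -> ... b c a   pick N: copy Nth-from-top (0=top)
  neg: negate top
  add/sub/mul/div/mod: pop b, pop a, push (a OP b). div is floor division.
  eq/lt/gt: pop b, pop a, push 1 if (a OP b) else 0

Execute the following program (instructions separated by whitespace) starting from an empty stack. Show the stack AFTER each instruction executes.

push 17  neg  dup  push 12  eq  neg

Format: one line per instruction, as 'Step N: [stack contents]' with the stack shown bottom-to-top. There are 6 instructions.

Step 1: [17]
Step 2: [-17]
Step 3: [-17, -17]
Step 4: [-17, -17, 12]
Step 5: [-17, 0]
Step 6: [-17, 0]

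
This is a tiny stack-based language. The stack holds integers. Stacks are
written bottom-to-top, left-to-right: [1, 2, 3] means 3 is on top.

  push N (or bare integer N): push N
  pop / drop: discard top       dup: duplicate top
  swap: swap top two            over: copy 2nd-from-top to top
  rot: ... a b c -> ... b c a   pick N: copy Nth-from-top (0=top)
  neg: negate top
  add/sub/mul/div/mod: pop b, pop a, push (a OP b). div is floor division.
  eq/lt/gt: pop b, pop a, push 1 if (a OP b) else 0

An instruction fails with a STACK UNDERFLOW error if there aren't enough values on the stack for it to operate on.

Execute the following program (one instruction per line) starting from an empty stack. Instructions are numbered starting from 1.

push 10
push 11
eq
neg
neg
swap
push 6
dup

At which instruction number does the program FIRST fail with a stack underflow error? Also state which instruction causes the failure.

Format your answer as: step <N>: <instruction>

Step 1 ('push 10'): stack = [10], depth = 1
Step 2 ('push 11'): stack = [10, 11], depth = 2
Step 3 ('eq'): stack = [0], depth = 1
Step 4 ('neg'): stack = [0], depth = 1
Step 5 ('neg'): stack = [0], depth = 1
Step 6 ('swap'): needs 2 value(s) but depth is 1 — STACK UNDERFLOW

Answer: step 6: swap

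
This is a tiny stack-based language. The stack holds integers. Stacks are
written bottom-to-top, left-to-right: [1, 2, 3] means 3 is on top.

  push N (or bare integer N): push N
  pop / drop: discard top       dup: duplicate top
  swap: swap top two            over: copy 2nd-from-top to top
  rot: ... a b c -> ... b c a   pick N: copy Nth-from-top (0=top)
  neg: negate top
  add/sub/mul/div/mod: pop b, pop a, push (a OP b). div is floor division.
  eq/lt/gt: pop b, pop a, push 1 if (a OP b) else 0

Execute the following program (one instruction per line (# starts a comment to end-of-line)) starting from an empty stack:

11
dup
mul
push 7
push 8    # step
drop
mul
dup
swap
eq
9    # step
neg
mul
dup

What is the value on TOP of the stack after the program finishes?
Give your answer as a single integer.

After 'push 11': [11]
After 'dup': [11, 11]
After 'mul': [121]
After 'push 7': [121, 7]
After 'push 8': [121, 7, 8]
After 'drop': [121, 7]
After 'mul': [847]
After 'dup': [847, 847]
After 'swap': [847, 847]
After 'eq': [1]
After 'push 9': [1, 9]
After 'neg': [1, -9]
After 'mul': [-9]
After 'dup': [-9, -9]

Answer: -9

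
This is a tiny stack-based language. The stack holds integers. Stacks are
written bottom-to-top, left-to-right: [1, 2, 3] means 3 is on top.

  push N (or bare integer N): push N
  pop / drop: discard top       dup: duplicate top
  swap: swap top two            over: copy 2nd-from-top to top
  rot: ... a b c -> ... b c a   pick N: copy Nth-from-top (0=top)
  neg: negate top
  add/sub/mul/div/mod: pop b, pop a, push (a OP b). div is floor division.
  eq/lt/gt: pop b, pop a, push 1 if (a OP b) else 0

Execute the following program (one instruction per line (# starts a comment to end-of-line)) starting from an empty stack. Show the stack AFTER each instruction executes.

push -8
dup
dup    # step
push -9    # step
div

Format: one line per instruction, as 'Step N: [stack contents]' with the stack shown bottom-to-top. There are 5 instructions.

Step 1: [-8]
Step 2: [-8, -8]
Step 3: [-8, -8, -8]
Step 4: [-8, -8, -8, -9]
Step 5: [-8, -8, 0]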